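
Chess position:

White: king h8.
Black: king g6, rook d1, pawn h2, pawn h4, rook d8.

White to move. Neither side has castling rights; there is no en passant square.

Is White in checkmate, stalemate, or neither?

checkmate

White to move; white king on h8.
In check: yes, from the black rook on d8.
King squares — g7: attacked by Kg6; h7: attacked by Kg6; g8: attacked by Rd8.
Legal moves for White: none.
In check with no legal moves → checkmate.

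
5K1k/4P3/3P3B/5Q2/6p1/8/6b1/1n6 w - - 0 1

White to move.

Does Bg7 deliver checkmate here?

After Bg7: black king on h8; in check: yes, from the white bishop on g7.
King squares — g7: attacked by Kf8; h7: attacked by Qf5; g8: attacked by Kf8.
Black has no legal moves → checkmate.

yes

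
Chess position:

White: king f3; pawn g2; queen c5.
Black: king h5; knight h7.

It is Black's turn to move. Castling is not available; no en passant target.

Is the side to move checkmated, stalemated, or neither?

neither

Black to move; black king on h5.
In check: yes, from the white queen on c5.
Legal moves for Black: Kh6, Kg6, Kh4, Ng5+.
Black is in check but has 4 legal moves → neither.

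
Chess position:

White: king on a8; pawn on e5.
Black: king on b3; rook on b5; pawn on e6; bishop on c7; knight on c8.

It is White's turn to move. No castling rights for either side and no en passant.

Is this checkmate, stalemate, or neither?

stalemate

White to move; white king on a8.
In check: no.
King squares — a7: attacked by Nc8; b7: attacked by Rb5; b8: attacked by Rb5.
Legal moves for White: none.
Not in check and no legal moves → stalemate.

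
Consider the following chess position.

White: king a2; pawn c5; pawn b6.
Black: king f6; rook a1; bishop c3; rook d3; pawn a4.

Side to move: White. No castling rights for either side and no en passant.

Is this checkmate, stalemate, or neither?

White to move; white king on a2.
In check: yes, from the black rook on a1.
King squares — a1: attacked by Bc3; b1: attacked by Ra1; b2: attacked by Bc3; a3: attacked by Ra1; b3: attacked by Pa4.
Legal moves for White: none.
In check with no legal moves → checkmate.

checkmate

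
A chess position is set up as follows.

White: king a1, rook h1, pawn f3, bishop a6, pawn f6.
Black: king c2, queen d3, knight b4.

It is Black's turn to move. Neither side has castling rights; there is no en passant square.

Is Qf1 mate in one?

no

After Qf1: white king on a1; in check: yes, from the black queen on f1.
White has 2 legal replies: Bxf1, Rxf1.
In check but a legal move exists → not checkmate.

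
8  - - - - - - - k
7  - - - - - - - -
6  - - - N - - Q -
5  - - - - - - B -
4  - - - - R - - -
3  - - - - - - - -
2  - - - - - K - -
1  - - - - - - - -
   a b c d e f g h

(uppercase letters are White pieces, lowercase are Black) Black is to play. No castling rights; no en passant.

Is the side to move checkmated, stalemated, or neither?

stalemate

Black to move; black king on h8.
In check: no.
King squares — g7: attacked by Qg6; h7: attacked by Qg6; g8: attacked by Qg6.
Legal moves for Black: none.
Not in check and no legal moves → stalemate.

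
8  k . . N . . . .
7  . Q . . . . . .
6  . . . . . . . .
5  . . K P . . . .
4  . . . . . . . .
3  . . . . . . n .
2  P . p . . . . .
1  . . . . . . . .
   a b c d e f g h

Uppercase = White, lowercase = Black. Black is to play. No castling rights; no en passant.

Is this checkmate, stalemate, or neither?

checkmate

Black to move; black king on a8.
In check: yes, from the white queen on b7.
King squares — a7: attacked by Qb7; b7: attacked by Nd8; b8: attacked by Qb7.
Legal moves for Black: none.
In check with no legal moves → checkmate.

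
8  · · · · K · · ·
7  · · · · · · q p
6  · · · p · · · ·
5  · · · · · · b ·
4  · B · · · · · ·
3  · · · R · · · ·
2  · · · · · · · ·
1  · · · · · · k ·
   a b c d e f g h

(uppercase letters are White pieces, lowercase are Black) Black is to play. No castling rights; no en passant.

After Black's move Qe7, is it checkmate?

After Qe7: white king on e8; in check: yes, from the black queen on e7.
King squares — d7: attacked by Qe7; e7: attacked by Bg5; f7: attacked by Qe7; d8: attacked by Qe7; f8: attacked by Qe7.
White has no legal moves → checkmate.

yes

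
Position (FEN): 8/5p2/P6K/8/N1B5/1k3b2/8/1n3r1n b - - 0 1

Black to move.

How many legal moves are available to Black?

5

Black to move; king on b3.
In check: yes, from the white bishop on c4.
Legal moves: Kxc4, Kb4, Kxa4, Ka3, Kc2.
Count: 5.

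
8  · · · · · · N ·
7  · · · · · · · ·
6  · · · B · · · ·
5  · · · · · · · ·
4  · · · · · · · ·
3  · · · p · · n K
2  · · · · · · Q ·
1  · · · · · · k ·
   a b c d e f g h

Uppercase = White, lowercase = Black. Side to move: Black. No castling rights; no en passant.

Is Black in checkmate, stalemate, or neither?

Black to move; black king on g1.
In check: yes, from the white queen on g2.
King squares — f1: attacked by Qg2; h1: attacked by Qg2; f2: attacked by Qg2; g2: attacked by Kh3; h2: attacked by Qg2.
Legal moves for Black: none.
In check with no legal moves → checkmate.

checkmate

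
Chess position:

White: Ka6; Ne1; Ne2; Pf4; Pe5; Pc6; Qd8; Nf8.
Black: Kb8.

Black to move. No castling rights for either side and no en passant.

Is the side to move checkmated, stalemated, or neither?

checkmate

Black to move; black king on b8.
In check: yes, from the white queen on d8.
King squares — a7: attacked by Ka6; b7: attacked by Ka6; c7: attacked by Qd8; a8: attacked by Qd8; c8: attacked by Qd8.
Legal moves for Black: none.
In check with no legal moves → checkmate.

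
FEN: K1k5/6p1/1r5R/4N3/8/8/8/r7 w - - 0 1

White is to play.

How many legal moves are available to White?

0

White to move; king on a8.
In check: yes, from the black rook on a1.
Legal moves: none.
Count: 0.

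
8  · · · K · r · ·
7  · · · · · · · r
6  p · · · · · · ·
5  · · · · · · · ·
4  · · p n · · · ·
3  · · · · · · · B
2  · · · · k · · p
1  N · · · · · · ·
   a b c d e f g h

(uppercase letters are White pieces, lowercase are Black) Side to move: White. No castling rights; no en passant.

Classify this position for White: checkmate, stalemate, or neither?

White to move; white king on d8.
In check: yes, from the black rook on f8.
King squares — c7: attacked by Rh7; d7: attacked by Rh7; e7: attacked by Rh7; c8: attacked by Rf8; e8: attacked by Rf8.
Legal moves for White: none.
In check with no legal moves → checkmate.

checkmate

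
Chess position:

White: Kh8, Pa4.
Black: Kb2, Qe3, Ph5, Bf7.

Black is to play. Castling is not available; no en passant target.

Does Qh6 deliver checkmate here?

After Qh6: white king on h8; in check: yes, from the black queen on h6.
King squares — g7: attacked by Qh6; h7: attacked by Qh6; g8: attacked by Bf7.
White has no legal moves → checkmate.

yes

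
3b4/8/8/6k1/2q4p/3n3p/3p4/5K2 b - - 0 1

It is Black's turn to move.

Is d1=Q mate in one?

After d1=Q: white king on f1; in check: yes, from the black queen on d1.
King squares — e1: attacked by Qd1; g1: attacked by Qd1; e2: attacked by Qd1; f2: attacked by Nd3; g2: attacked by Ph3.
White has no legal moves → checkmate.

yes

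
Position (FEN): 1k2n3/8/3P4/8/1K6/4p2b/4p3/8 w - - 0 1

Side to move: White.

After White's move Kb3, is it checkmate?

After Kb3: black king on b8; in check: no.
Black is not in check, so this cannot be checkmate.

no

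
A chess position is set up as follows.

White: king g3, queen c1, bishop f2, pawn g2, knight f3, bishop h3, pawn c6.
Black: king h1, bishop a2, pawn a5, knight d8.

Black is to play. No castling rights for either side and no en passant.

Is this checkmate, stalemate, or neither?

checkmate

Black to move; black king on h1.
In check: yes, from the white queen on c1.
King squares — g1: attacked by Qc1; g2: attacked by Kg3; h2: attacked by Nf3.
Legal moves for Black: none.
In check with no legal moves → checkmate.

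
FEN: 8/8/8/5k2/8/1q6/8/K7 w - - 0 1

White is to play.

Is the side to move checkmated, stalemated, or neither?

stalemate

White to move; white king on a1.
In check: no.
King squares — b1: attacked by Qb3; a2: attacked by Qb3; b2: attacked by Qb3.
Legal moves for White: none.
Not in check and no legal moves → stalemate.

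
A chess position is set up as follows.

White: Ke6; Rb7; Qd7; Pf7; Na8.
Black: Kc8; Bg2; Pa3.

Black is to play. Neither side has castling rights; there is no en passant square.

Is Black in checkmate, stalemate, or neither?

checkmate

Black to move; black king on c8.
In check: yes, from the white queen on d7.
King squares — b7: attacked by Qd7; c7: attacked by Rb7; d7: attacked by Ke6; b8: attacked by Rb7; d8: attacked by Qd7.
Legal moves for Black: none.
In check with no legal moves → checkmate.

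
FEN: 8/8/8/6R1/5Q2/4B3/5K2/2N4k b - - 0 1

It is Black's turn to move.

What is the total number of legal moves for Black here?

0

Black to move; king on h1.
In check: no.
Legal moves: none.
Count: 0.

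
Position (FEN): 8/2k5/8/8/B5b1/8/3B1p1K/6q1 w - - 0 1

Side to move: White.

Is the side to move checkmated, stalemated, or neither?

White to move; white king on h2.
In check: yes, from the black queen on g1.
King squares — g1: attacked by Pf2; h1: attacked by Qg1; g2: attacked by Qg1; g3: attacked by Qg1; h3: attacked by Bg4.
Legal moves for White: none.
In check with no legal moves → checkmate.

checkmate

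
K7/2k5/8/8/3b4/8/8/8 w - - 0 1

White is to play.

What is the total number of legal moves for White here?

0

White to move; king on a8.
In check: no.
Legal moves: none.
Count: 0.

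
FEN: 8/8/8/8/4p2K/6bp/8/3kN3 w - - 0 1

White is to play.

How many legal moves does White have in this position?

White to move; king on h4.
In check: yes, from the black bishop on g3.
Legal moves: Kh5, Kg5, Kg4, Kxh3, Kxg3.
Count: 5.

5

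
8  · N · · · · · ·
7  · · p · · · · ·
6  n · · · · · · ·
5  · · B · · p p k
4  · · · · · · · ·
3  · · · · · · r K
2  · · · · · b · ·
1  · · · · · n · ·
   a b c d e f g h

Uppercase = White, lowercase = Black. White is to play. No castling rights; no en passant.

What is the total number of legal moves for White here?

White to move; king on h3.
In check: yes, from the black rook on g3.
Legal moves: none.
Count: 0.

0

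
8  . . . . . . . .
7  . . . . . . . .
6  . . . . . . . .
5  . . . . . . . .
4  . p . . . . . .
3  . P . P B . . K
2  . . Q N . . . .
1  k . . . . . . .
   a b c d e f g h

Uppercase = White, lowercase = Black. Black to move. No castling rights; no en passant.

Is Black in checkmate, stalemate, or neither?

Black to move; black king on a1.
In check: no.
King squares — b1: attacked by Qc2; a2: attacked by Qc2; b2: attacked by Qc2.
Legal moves for Black: none.
Not in check and no legal moves → stalemate.

stalemate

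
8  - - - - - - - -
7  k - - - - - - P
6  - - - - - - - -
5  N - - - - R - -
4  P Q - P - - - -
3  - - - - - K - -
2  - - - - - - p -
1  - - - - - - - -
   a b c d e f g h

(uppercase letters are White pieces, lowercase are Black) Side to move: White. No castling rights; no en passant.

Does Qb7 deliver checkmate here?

yes

After Qb7: black king on a7; in check: yes, from the white queen on b7.
King squares — a6: attacked by Qb7; b6: attacked by Qb7; b7: attacked by Na5; a8: attacked by Qb7; b8: attacked by Qb7.
Black has no legal moves → checkmate.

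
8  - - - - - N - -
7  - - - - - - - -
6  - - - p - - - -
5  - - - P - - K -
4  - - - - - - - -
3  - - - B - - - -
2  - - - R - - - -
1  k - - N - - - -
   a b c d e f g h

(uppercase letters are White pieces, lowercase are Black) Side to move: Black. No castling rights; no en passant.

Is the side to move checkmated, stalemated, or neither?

Black to move; black king on a1.
In check: no.
King squares — b1: attacked by Bd3; a2: attacked by Rd2; b2: attacked by Nd1.
Legal moves for Black: none.
Not in check and no legal moves → stalemate.

stalemate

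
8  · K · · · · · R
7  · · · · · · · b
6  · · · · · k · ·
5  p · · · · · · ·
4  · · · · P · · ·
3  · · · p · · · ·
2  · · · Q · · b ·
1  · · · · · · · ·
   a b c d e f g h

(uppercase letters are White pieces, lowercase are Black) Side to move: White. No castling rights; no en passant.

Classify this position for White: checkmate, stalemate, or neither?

White to move; white king on b8.
In check: no.
Legal moves for White include: Rg8, Rf8+, Re8, Rd8, Rc8, Rxh7, Kc8, Ka8, Kc7, Kb7, Ka7, Qh6+, Qg5+, Qxa5, Qf4+, Qb4, Qe3, Qxd3, ... (list truncated; more exist).
White has legal moves and is not in check → neither.

neither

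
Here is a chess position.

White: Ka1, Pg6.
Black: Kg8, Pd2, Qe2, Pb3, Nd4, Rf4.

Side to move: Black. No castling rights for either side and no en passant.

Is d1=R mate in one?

yes

After d1=R: white king on a1; in check: yes, from the black rook on d1.
King squares — b1: attacked by Rd1; a2: attacked by Qe2; b2: attacked by Qe2.
White has no legal moves → checkmate.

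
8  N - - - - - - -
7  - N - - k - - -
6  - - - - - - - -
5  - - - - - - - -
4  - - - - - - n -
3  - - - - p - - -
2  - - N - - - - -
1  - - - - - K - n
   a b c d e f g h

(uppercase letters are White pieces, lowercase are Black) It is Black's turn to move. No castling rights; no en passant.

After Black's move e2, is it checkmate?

no

After e2: white king on f1; in check: yes, from the black pawn on e2.
White has 4 legal replies: Kg2, Kxe2, Kg1, Ke1.
In check but a legal move exists → not checkmate.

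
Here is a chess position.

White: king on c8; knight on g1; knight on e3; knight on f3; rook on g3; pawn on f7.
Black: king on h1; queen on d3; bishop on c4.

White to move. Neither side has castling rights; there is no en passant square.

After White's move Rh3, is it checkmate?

yes

After Rh3: black king on h1; in check: yes, from the white rook on h3.
King squares — g1: attacked by Nf3; g2: attacked by Ne3; h2: attacked by Nf3.
Black has no legal moves → checkmate.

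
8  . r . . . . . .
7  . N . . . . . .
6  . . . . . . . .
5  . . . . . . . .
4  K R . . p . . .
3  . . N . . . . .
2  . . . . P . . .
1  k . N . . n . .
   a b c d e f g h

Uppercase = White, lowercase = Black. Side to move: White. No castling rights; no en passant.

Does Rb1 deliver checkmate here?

After Rb1: black king on a1; in check: yes, from the white rook on b1.
King squares — b1: attacked by Nc3; a2: attacked by Nc1; b2: attacked by Rb1.
Black has no legal moves → checkmate.

yes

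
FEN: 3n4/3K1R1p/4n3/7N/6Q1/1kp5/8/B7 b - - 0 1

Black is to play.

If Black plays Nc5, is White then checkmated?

no

After Nc5: white king on d7; in check: yes, from the black knight on c5.
White has 6 legal replies: Ke8, Kxd8, Kc8, Ke7, Kc7, Kd6.
In check but a legal move exists → not checkmate.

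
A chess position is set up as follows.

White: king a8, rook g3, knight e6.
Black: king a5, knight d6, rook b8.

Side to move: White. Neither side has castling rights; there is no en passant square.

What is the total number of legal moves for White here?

White to move; king on a8.
In check: yes, from the black rook on b8.
Legal moves: Kxb8, Ka7.
Count: 2.

2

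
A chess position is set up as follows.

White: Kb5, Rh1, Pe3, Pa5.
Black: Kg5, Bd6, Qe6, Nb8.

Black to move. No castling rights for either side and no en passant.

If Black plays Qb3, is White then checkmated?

After Qb3: white king on b5; in check: yes, from the black queen on b3.
King squares — a4: attacked by Qb3; b4: attacked by Qb3; c4: attacked by Qb3; a5: own pawn; c5: attacked by Bd6; a6: attacked by Nb8; b6: attacked by Qb3; c6: attacked by Nb8.
White has no legal moves → checkmate.

yes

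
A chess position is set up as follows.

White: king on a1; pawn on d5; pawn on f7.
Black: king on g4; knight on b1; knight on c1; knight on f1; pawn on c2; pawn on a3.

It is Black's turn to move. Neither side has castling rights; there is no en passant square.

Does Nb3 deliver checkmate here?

After Nb3: white king on a1; in check: yes, from the black knight on b3.
White has 1 legal reply: Ka2.
In check but a legal move exists → not checkmate.

no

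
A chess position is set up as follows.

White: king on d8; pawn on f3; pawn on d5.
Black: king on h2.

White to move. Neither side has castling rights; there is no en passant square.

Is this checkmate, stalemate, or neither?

neither

White to move; white king on d8.
In check: no.
Legal moves for White: Ke8, Kc8, Ke7, Kd7, Kc7, d6, f4.
White has 7 legal moves and is not in check → neither.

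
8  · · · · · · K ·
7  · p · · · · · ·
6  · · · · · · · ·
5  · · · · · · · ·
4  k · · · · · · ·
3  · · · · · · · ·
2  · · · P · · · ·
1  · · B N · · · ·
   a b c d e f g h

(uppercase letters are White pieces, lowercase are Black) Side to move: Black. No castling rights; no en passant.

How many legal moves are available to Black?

Black to move; king on a4.
In check: no.
Legal moves: Kb5, Ka5, Kb4, Kb3, b6, b5.
Count: 6.

6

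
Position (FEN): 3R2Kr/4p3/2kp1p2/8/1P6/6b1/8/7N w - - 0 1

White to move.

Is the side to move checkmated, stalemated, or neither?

White to move; white king on g8.
In check: yes, from the black rook on h8.
Legal moves for White: Kxh8, Kg7, Kf7.
White is in check but has 3 legal moves → neither.

neither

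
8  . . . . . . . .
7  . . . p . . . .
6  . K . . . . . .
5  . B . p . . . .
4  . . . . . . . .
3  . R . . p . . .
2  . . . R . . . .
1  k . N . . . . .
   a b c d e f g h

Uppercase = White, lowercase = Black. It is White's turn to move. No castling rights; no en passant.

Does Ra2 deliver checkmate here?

yes

After Ra2: black king on a1; in check: yes, from the white rook on a2.
King squares — b1: attacked by Rb3; a2: attacked by Nc1; b2: attacked by Ra2.
Black has no legal moves → checkmate.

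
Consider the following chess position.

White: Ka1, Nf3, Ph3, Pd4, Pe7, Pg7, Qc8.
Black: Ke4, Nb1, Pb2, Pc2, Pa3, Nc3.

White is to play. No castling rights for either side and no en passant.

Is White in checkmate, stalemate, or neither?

White to move; white king on a1.
In check: yes, from the black pawn on b2.
King squares — b1: attacked by Pc2; a2: attacked by Nc3; b2: attacked by Pa3.
Legal moves for White: none.
In check with no legal moves → checkmate.

checkmate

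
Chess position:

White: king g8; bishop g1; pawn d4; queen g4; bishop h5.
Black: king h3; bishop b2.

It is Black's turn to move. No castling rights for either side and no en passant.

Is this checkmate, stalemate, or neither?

checkmate

Black to move; black king on h3.
In check: yes, from the white queen on g4.
King squares — g2: attacked by Qg4; h2: attacked by Bg1; g3: attacked by Qg4; g4: attacked by Bh5; h4: attacked by Qg4.
Legal moves for Black: none.
In check with no legal moves → checkmate.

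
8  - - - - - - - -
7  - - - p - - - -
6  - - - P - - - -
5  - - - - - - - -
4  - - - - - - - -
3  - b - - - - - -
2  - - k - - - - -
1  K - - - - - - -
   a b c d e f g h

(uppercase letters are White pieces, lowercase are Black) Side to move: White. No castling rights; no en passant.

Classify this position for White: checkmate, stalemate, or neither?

stalemate

White to move; white king on a1.
In check: no.
King squares — b1: attacked by Kc2; a2: attacked by Bb3; b2: attacked by Kc2.
Legal moves for White: none.
Not in check and no legal moves → stalemate.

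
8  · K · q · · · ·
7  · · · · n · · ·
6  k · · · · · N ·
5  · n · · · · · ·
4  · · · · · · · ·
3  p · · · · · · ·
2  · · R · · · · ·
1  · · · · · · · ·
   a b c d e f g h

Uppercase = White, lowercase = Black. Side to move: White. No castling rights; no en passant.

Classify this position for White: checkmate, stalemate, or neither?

White to move; white king on b8.
In check: yes, from the black queen on d8.
King squares — a7: attacked by Nb5; b7: attacked by Ka6; c7: attacked by Nb5; a8: attacked by Qd8; c8: attacked by Ne7.
Legal moves for White: Rc8.
White is in check but has 1 legal move → neither.

neither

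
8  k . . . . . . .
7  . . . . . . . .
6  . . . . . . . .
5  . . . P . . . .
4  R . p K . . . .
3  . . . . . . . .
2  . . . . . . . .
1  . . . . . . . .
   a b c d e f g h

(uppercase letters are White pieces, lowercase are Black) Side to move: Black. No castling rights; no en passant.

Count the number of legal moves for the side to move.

Black to move; king on a8.
In check: yes, from the white rook on a4.
Legal moves: Kb8, Kb7.
Count: 2.

2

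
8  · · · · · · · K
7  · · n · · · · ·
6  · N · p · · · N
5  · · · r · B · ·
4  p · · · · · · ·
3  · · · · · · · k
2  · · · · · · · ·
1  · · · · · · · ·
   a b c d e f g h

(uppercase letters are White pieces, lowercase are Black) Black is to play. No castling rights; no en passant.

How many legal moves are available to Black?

Black to move; king on h3.
In check: yes, from the white bishop on f5.
Legal moves: Kh4, Kg3, Kh2, Kg2, Rxf5.
Count: 5.

5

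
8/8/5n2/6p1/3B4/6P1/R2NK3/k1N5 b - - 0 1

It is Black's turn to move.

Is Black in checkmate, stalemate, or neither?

Black to move; black king on a1.
In check: yes, from the white rook on a2 and the white bishop on d4.
King squares — b1: attacked by Nd2; a2: attacked by Nc1; b2: attacked by Ra2.
Legal moves for Black: none.
In check with no legal moves → checkmate.

checkmate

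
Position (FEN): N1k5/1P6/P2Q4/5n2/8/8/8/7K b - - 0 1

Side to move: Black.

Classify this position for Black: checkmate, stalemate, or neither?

checkmate

Black to move; black king on c8.
In check: yes, from the white pawn on b7.
King squares — b7: attacked by Pa6; c7: attacked by Qd6; d7: attacked by Qd6; b8: attacked by Qd6; d8: attacked by Qd6.
Legal moves for Black: none.
In check with no legal moves → checkmate.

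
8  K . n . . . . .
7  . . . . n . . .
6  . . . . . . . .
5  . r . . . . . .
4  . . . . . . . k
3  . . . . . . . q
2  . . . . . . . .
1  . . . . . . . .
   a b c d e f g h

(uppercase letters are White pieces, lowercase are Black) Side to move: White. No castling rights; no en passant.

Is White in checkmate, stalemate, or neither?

stalemate

White to move; white king on a8.
In check: no.
King squares — a7: attacked by Nc8; b7: attacked by Rb5; b8: attacked by Rb5.
Legal moves for White: none.
Not in check and no legal moves → stalemate.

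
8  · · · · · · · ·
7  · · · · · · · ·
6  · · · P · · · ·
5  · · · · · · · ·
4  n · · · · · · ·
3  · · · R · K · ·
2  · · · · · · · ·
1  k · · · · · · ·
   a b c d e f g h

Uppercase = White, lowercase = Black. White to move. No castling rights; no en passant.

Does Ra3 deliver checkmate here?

no

After Ra3: black king on a1; in check: yes, from the white rook on a3.
Black has 2 legal replies: Kb2, Kb1.
In check but a legal move exists → not checkmate.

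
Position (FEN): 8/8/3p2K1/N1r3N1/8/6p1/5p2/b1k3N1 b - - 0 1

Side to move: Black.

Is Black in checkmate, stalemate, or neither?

Black to move; black king on c1.
In check: no.
Legal moves for Black include: Rc8, Rc7, Rc6, Rxg5+, Rf5, Re5, Rd5, Rb5, Rxa5, Rc4, Rc3, Rc2, Kd2, Kc2, Kb2, Kd1, Kb1, Bh8, ... (list truncated; more exist).
Black has legal moves and is not in check → neither.

neither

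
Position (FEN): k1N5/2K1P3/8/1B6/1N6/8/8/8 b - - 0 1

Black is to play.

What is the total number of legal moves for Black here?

0

Black to move; king on a8.
In check: no.
Legal moves: none.
Count: 0.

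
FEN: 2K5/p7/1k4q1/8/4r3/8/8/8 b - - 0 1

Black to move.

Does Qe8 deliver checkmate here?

After Qe8: white king on c8; in check: yes, from the black queen on e8.
King squares — b7: attacked by Kb6; c7: attacked by Kb6; d7: attacked by Qe8; b8: attacked by Qe8; d8: attacked by Qe8.
White has no legal moves → checkmate.

yes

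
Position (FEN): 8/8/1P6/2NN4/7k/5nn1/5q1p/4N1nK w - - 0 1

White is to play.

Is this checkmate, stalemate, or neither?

White to move; white king on h1.
In check: yes, from the black knight on g3.
King squares — g1: attacked by Qf2; g2: attacked by Qf2; h2: attacked by Qf2.
Legal moves for White: none.
In check with no legal moves → checkmate.

checkmate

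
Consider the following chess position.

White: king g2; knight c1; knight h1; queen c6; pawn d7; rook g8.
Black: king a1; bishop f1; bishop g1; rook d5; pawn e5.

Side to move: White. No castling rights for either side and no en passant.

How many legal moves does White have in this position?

4

White to move; king on g2.
In check: yes, from the black bishop on f1.
Legal moves: Kg3, Kf3, Kxg1, Kxf1.
Count: 4.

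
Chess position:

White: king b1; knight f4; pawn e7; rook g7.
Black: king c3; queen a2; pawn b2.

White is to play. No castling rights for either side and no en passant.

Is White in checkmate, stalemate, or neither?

neither

White to move; white king on b1.
In check: yes, from the black queen on a2.
Legal moves for White: Kxa2.
White is in check but has 1 legal move → neither.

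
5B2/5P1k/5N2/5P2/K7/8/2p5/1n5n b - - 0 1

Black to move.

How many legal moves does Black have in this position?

Black to move; king on h7.
In check: yes, from the white knight on f6.
Legal moves: Kh8.
Count: 1.

1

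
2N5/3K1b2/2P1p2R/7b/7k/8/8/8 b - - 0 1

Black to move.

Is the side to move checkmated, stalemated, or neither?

neither

Black to move; black king on h4.
In check: no.
Legal moves for Black: Bg8, Be8+, Bg6, Kg5, Kg4, Kh3, Kg3, e5.
Black has 8 legal moves and is not in check → neither.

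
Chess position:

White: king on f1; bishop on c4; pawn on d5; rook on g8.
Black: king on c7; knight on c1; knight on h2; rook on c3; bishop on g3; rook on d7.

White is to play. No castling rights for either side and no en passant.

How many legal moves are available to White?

2

White to move; king on f1.
In check: yes, from the black knight on h2.
Legal moves: Kg2, Kg1.
Count: 2.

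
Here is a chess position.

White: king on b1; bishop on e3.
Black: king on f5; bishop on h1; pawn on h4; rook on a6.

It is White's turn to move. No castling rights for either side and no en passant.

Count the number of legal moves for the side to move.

14

White to move; king on b1.
In check: no.
Legal moves: Ba7, Bh6, Bb6, Bg5, Bc5, Bf4, Bd4, Bf2, Bd2, Bg1, Bc1, Kc2, Kb2, Kc1.
Count: 14.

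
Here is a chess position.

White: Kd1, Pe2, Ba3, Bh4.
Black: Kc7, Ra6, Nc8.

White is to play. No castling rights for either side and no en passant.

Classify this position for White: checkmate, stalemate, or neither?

White to move; white king on d1.
In check: no.
Legal moves for White include: Bd8+, Bhe7, Bf6, Bg5, Bg3+, Bf2, Be1, Bf8, Bae7, Bd6+, Bc5, Bb4, Bb2, Bc1, Kd2, Kc2, Ke1, Kc1, ... (list truncated; more exist).
White has legal moves and is not in check → neither.

neither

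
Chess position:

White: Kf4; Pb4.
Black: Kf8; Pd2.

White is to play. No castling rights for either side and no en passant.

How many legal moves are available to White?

White to move; king on f4.
In check: no.
Legal moves: Kg5, Kf5, Ke5, Kg4, Ke4, Kg3, Kf3, Ke3, b5.
Count: 9.

9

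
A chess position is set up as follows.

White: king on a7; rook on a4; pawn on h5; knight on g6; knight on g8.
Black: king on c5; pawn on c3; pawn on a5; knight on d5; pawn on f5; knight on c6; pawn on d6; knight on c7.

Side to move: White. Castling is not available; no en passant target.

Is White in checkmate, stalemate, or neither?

White to move; white king on a7.
In check: yes, from the black knight on c6.
Legal moves for White: Kb7.
White is in check but has 1 legal move → neither.

neither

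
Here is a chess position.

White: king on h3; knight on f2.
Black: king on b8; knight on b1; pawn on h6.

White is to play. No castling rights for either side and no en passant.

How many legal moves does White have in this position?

10

White to move; king on h3.
In check: no.
Legal moves: Kh4, Kg4, Kg3, Kh2, Kg2, Ng4, Ne4, Nd3, Nh1, Nd1.
Count: 10.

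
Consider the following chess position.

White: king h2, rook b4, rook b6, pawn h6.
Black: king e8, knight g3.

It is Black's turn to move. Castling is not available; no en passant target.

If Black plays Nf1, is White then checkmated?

no

After Nf1: white king on h2; in check: yes, from the black knight on f1.
White has 4 legal replies: Kh3, Kg2, Kh1, Kg1.
In check but a legal move exists → not checkmate.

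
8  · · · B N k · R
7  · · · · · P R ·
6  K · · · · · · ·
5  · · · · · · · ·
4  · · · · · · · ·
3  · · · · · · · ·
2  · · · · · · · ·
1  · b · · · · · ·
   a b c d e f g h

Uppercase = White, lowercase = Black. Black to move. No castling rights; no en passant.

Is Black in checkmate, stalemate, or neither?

checkmate

Black to move; black king on f8.
In check: yes, from the white rook on h8.
King squares — e7: attacked by Bd8; f7: attacked by Rg7; g7: attacked by Ne8; e8: attacked by Pf7; g8: attacked by Pf7.
Legal moves for Black: none.
In check with no legal moves → checkmate.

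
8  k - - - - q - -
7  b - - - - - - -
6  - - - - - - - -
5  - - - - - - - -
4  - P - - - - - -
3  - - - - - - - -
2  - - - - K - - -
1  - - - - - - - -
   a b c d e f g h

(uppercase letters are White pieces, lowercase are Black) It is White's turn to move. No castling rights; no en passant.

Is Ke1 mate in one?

After Ke1: black king on a8; in check: no.
Black is not in check, so this cannot be checkmate.

no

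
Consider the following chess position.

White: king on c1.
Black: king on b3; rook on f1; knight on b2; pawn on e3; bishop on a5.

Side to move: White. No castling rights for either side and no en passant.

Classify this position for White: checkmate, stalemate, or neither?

White to move; white king on c1.
In check: yes, from the black rook on f1.
King squares — b1: attacked by Rf1; d1: attacked by Rf1; b2: attacked by Kb3; c2: attacked by Kb3; d2: attacked by Pe3.
Legal moves for White: none.
In check with no legal moves → checkmate.

checkmate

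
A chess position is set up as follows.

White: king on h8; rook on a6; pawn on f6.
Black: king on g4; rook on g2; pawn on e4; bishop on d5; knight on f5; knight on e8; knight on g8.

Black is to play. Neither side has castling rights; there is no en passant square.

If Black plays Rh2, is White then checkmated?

After Rh2: white king on h8; in check: yes, from the black rook on h2.
King squares — g7: attacked by Nf5; h7: attacked by Rh2; g8: attacked by Bd5.
White has no legal moves → checkmate.

yes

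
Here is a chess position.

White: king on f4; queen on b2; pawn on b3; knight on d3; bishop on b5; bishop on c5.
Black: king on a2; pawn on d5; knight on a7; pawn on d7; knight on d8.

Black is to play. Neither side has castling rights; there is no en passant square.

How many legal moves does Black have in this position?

0

Black to move; king on a2.
In check: yes, from the white queen on b2.
Legal moves: none.
Count: 0.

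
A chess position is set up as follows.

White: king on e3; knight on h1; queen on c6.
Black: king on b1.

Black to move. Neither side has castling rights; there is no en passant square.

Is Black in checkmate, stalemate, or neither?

Black to move; black king on b1.
In check: no.
Legal moves for Black: Kb2, Ka2, Ka1.
Black has 3 legal moves and is not in check → neither.

neither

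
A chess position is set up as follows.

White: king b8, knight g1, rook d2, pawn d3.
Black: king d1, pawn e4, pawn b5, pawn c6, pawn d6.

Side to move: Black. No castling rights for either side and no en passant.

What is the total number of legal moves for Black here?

Black to move; king on d1.
In check: yes, from the white rook on d2.
Legal moves: Kxd2, Ke1, Kc1.
Count: 3.

3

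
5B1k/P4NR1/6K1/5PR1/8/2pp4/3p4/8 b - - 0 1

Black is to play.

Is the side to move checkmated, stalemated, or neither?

Black to move; black king on h8.
In check: yes, from the white knight on f7.
King squares — g7: attacked by Kg6; h7: attacked by Kg6; g8: attacked by Rg7.
Legal moves for Black: none.
In check with no legal moves → checkmate.

checkmate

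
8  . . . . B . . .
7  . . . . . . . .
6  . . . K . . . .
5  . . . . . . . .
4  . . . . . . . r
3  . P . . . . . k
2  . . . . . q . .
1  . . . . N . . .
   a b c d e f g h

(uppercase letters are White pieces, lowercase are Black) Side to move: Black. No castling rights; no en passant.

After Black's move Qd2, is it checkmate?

no

After Qd2: white king on d6; in check: yes, from the black queen on d2.
White has 7 legal replies: Ke7, Kc7, Ke6, Kc6, Ke5, Kc5, Nd3.
In check but a legal move exists → not checkmate.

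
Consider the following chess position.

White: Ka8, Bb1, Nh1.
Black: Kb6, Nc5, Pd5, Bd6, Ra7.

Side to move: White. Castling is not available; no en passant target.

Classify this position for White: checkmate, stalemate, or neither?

checkmate

White to move; white king on a8.
In check: yes, from the black rook on a7.
King squares — a7: attacked by Kb6; b7: attacked by Nc5; b8: attacked by Bd6.
Legal moves for White: none.
In check with no legal moves → checkmate.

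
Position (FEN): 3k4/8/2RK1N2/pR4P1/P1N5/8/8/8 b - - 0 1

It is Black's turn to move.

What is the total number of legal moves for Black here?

Black to move; king on d8.
In check: no.
Legal moves: none.
Count: 0.

0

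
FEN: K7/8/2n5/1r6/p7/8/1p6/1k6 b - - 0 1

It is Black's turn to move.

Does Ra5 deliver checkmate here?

After Ra5: white king on a8; in check: yes, from the black rook on a5.
White has 1 legal reply: Kb7.
In check but a legal move exists → not checkmate.

no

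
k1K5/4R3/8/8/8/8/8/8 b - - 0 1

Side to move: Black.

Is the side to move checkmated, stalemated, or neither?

stalemate

Black to move; black king on a8.
In check: no.
King squares — a7: attacked by Re7; b7: attacked by Re7; b8: attacked by Kc8.
Legal moves for Black: none.
Not in check and no legal moves → stalemate.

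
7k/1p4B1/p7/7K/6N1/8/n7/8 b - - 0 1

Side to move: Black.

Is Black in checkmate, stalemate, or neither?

neither

Black to move; black king on h8.
In check: yes, from the white bishop on g7.
King squares — g7: available; h7: available; g8: available.
Legal moves for Black: Kg8, Kh7, Kxg7.
Black is in check but has 3 legal moves → neither.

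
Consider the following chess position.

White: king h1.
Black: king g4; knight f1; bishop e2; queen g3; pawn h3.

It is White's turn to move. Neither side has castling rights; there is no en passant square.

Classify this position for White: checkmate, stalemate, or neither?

stalemate

White to move; white king on h1.
In check: no.
King squares — g1: attacked by Qg3; g2: attacked by Qg3; h2: attacked by Nf1.
Legal moves for White: none.
Not in check and no legal moves → stalemate.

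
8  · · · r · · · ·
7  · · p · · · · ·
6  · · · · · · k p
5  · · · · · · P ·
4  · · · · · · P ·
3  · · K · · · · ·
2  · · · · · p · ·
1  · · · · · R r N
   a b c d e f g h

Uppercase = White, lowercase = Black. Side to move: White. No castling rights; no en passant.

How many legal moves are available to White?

White to move; king on c3.
In check: no.
Legal moves: Kc4, Kb4, Kb3, Kc2, Kb2, Ng3, Nxf2, Rxf2, Rxg1, Re1, Rd1, Rc1, Rb1, Ra1, gxh6.
Count: 15.

15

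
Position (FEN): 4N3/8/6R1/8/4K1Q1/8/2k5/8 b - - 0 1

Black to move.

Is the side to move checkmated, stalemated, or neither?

neither

Black to move; black king on c2.
In check: no.
Legal moves for Black: Kc3, Kb3, Kd2, Kb2, Kc1, Kb1.
Black has 6 legal moves and is not in check → neither.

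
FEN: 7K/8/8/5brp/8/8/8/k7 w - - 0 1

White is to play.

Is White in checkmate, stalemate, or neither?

White to move; white king on h8.
In check: no.
King squares — g7: attacked by Rg5; h7: attacked by Bf5; g8: attacked by Rg5.
Legal moves for White: none.
Not in check and no legal moves → stalemate.

stalemate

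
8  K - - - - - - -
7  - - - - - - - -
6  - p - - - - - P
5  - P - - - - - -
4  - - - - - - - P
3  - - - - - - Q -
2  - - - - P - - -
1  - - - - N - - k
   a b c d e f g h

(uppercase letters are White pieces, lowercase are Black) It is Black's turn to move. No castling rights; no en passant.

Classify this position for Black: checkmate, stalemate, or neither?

stalemate

Black to move; black king on h1.
In check: no.
King squares — g1: attacked by Qg3; g2: attacked by Ne1; h2: attacked by Qg3.
Legal moves for Black: none.
Not in check and no legal moves → stalemate.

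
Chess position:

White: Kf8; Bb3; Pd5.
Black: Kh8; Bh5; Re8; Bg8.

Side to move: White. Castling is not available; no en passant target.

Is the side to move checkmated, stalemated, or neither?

White to move; white king on f8.
In check: yes, from the black rook on e8.
King squares — e7: attacked by Re8; f7: attacked by Bh5; g7: attacked by Kh8; e8: attacked by Bh5; g8: attacked by Re8.
Legal moves for White: none.
In check with no legal moves → checkmate.

checkmate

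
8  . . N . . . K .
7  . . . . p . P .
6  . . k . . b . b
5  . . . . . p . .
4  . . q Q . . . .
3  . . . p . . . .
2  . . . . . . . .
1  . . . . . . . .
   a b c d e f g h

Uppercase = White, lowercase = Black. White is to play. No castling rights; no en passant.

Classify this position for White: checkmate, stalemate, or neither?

White to move; white king on g8.
In check: yes, from the black queen on c4.
King squares — f7: attacked by Qc4; g7: own pawn; h7: available; f8: available; h8: available.
Legal moves for White: Kh8, Kf8, Kh7, Qd5+, Qxc4+.
White is in check but has 5 legal moves → neither.

neither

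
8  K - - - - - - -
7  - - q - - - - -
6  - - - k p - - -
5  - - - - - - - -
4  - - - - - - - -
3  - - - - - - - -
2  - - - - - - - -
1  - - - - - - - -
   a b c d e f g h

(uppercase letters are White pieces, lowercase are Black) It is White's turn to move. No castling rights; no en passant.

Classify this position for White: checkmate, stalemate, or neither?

White to move; white king on a8.
In check: no.
King squares — a7: attacked by Qc7; b7: attacked by Qc7; b8: attacked by Qc7.
Legal moves for White: none.
Not in check and no legal moves → stalemate.

stalemate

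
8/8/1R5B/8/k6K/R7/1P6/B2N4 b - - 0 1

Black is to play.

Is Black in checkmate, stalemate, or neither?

checkmate

Black to move; black king on a4.
In check: yes, from the white rook on a3.
King squares — a3: attacked by Pb2; b3: attacked by Ra3; b4: attacked by Rb6; a5: attacked by Ra3; b5: attacked by Rb6.
Legal moves for Black: none.
In check with no legal moves → checkmate.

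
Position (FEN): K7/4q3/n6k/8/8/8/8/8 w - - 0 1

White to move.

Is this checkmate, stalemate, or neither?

White to move; white king on a8.
In check: no.
King squares — a7: attacked by Qe7; b7: attacked by Qe7; b8: attacked by Na6.
Legal moves for White: none.
Not in check and no legal moves → stalemate.

stalemate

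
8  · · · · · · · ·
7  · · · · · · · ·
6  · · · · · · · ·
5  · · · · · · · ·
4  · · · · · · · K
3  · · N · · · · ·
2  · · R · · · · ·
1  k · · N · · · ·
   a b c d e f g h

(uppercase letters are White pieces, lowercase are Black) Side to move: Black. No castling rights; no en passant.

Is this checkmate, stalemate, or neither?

stalemate

Black to move; black king on a1.
In check: no.
King squares — b1: attacked by Nc3; a2: attacked by Rc2; b2: attacked by Nd1.
Legal moves for Black: none.
Not in check and no legal moves → stalemate.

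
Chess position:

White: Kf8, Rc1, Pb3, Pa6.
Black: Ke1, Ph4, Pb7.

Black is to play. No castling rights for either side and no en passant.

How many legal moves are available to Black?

Black to move; king on e1.
In check: yes, from the white rook on c1.
Legal moves: Kf2, Ke2, Kd2.
Count: 3.

3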